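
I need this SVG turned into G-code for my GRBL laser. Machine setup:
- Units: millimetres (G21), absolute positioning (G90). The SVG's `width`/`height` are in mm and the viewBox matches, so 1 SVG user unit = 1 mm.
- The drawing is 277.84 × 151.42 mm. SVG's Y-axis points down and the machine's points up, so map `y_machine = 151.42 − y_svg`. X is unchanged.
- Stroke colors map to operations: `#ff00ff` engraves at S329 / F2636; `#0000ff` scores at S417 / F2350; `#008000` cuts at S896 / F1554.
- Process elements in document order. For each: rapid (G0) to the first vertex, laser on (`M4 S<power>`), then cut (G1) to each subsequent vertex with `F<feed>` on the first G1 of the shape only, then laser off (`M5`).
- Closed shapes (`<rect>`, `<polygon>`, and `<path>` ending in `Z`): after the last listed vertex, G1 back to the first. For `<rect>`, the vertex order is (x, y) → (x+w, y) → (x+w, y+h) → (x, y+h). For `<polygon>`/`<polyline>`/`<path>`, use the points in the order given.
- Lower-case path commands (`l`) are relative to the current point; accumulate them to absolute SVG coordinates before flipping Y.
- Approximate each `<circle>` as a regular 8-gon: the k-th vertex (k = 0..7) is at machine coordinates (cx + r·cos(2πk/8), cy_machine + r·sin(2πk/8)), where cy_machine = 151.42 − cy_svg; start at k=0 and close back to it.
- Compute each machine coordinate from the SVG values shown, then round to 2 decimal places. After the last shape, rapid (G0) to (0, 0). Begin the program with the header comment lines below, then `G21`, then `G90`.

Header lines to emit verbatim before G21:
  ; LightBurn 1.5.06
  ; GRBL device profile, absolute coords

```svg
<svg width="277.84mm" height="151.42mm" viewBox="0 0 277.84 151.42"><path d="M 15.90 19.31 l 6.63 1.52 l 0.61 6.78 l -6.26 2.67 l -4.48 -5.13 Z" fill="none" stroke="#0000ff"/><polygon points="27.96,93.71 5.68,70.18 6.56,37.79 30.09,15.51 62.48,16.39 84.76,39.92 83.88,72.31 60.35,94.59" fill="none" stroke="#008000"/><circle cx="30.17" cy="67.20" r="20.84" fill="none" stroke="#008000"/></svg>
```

viewBox `0 0 277.84 151.42` with mm width/height → 1 unit = 1 mm. Flip: y_m = 151.42 − y_svg.

**Shape 1** — `<path>` regular polygon, stroke `#0000ff` → score (S417, F2350). Machine vertices: (15.90,132.11) → (22.53,130.59) → (23.14,123.81) → (16.88,121.14) → (12.40,126.27) → (15.90,132.11). Closed: final G1 returns to the first vertex.

**Shape 2** — `<polygon>` regular polygon, stroke `#008000` → cut (S896, F1554). Machine vertices: (27.96,57.71) → (5.68,81.24) → (6.56,113.63) → (30.09,135.91) → (62.48,135.03) → (84.76,111.50) → (83.88,79.11) → (60.35,56.83) → (27.96,57.71). Closed: final G1 returns to the first vertex.

**Shape 3** — `<circle>` circle, stroke `#008000` → cut (S896, F1554). Machine vertices: (51.01,84.22) → (44.91,98.96) → (30.17,105.06) → (15.43,98.96) → (9.33,84.22) → (15.43,69.48) → (30.17,63.38) → (44.91,69.48) → (51.01,84.22). Closed: final G1 returns to the first vertex.

; LightBurn 1.5.06
; GRBL device profile, absolute coords
G21
G90
G0 X15.90 Y132.11
M4 S417
G1 X22.53 Y130.59 F2350
G1 X23.14 Y123.81
G1 X16.88 Y121.14
G1 X12.40 Y126.27
G1 X15.90 Y132.11
M5
G0 X27.96 Y57.71
M4 S896
G1 X5.68 Y81.24 F1554
G1 X6.56 Y113.63
G1 X30.09 Y135.91
G1 X62.48 Y135.03
G1 X84.76 Y111.50
G1 X83.88 Y79.11
G1 X60.35 Y56.83
G1 X27.96 Y57.71
M5
G0 X51.01 Y84.22
M4 S896
G1 X44.91 Y98.96 F1554
G1 X30.17 Y105.06
G1 X15.43 Y98.96
G1 X9.33 Y84.22
G1 X15.43 Y69.48
G1 X30.17 Y63.38
G1 X44.91 Y69.48
G1 X51.01 Y84.22
M5
G0 X0.00 Y0.00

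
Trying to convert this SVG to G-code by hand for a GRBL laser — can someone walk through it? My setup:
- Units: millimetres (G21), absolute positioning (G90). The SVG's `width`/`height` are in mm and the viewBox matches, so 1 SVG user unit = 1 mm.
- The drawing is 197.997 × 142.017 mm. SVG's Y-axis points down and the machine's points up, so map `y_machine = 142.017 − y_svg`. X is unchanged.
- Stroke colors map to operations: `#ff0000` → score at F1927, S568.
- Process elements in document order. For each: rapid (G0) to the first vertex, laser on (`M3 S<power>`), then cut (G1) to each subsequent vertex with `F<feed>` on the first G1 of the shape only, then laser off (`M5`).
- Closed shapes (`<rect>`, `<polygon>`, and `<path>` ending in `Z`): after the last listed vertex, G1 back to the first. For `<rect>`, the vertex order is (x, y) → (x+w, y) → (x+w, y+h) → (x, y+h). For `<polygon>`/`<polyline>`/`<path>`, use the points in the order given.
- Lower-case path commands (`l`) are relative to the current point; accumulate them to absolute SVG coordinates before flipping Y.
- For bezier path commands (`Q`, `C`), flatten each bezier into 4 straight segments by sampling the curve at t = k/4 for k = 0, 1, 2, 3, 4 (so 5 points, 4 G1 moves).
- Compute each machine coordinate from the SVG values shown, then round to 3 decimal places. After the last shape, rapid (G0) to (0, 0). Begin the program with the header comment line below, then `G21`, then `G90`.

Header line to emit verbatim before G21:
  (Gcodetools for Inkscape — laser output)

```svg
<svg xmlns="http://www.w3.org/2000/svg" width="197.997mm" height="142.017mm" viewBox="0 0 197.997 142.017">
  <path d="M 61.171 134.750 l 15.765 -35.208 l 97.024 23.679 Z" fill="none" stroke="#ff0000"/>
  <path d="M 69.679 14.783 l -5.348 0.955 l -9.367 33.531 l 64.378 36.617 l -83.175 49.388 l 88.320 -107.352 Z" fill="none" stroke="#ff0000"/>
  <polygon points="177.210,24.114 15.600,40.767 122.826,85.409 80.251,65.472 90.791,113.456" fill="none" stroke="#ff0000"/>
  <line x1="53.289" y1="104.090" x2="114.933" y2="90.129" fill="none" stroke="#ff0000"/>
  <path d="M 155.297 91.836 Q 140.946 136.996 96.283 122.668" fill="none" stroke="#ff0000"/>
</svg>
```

(Gcodetools for Inkscape — laser output)
G21
G90
G0 X61.171 Y7.267
M3 S568
G1 X76.936 Y42.475 F1927
G1 X173.960 Y18.796
G1 X61.171 Y7.267
M5
G0 X69.679 Y127.234
M3 S568
G1 X64.331 Y126.279 F1927
G1 X54.964 Y92.748
G1 X119.342 Y56.131
G1 X36.167 Y6.743
G1 X124.487 Y114.095
G1 X69.679 Y127.234
M5
G0 X177.210 Y117.903
M3 S568
G1 X15.600 Y101.250 F1927
G1 X122.826 Y56.608
G1 X80.251 Y76.545
G1 X90.791 Y28.561
G1 X177.210 Y117.903
M5
G0 X53.289 Y37.927
M3 S568
G1 X114.933 Y51.888 F1927
M5
G0 X155.297 Y50.181
M3 S568
G1 X146.227 Y31.319 F1927
G1 X133.368 Y19.893
G1 X116.720 Y15.903
G1 X96.283 Y19.349
M5
G0 X0.000 Y0.000

Since the viewBox matches the mm dimensions, user units are millimetres directly. The only transform is the Y-flip y_m = 142.017 − y_svg.

Shape 1 is a closed polygon drawn with `<path>`. Its stroke #ff0000 means score at S568, F1927. After flipping Y the toolpath is (61.171,7.267) → (76.936,42.475) → (173.960,18.796) → (61.171,7.267), returning to the start.

Shape 2 is a closed polygon drawn with `<path>`. Its stroke #ff0000 means score at S568, F1927. After flipping Y the toolpath is (69.679,127.234) → (64.331,126.279) → (54.964,92.748) → (119.342,56.131) → (36.167,6.743) → (124.487,114.095) → (69.679,127.234), returning to the start.

Shape 3 is a closed polygon drawn with `<polygon>`. Its stroke #ff0000 means score at S568, F1927. After flipping Y the toolpath is (177.210,117.903) → (15.600,101.250) → (122.826,56.608) → (80.251,76.545) → (90.791,28.561) → (177.210,117.903), returning to the start.

Shape 4 is a line segment drawn with `<line>`. Its stroke #ff0000 means score at S568, F1927. After flipping Y the toolpath is (53.289,37.927) → (114.933,51.888).

Shape 5 is a quadratic bezier drawn with `<path>`. Its stroke #ff0000 means score at S568, F1927. After flipping Y the toolpath is (155.297,50.181) → (146.227,31.319) → (133.368,19.893) → (116.720,15.903) → (96.283,19.349).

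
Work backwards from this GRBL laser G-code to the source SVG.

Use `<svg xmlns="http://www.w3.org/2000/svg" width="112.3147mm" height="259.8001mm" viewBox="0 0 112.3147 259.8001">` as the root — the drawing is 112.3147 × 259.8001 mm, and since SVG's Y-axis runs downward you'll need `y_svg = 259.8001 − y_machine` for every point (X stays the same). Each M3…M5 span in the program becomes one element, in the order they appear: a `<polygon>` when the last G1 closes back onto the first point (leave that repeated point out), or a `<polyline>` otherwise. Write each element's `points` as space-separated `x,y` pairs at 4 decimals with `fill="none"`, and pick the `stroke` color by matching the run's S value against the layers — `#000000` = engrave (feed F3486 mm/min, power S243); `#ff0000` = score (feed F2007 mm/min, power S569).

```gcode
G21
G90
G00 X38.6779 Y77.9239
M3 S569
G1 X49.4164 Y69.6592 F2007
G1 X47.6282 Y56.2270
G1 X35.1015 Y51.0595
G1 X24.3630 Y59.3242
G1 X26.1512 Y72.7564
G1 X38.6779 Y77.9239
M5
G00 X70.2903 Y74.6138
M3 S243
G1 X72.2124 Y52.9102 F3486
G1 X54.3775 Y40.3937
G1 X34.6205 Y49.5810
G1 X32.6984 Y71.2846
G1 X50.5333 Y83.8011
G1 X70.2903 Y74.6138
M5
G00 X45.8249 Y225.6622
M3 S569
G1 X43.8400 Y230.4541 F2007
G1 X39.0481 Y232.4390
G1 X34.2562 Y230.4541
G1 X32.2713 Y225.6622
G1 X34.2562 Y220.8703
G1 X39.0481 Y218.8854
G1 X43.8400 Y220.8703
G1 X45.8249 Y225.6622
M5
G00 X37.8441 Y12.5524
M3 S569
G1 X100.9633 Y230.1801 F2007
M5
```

<svg xmlns="http://www.w3.org/2000/svg" width="112.3147mm" height="259.8001mm" viewBox="0 0 112.3147 259.8001">
  <polygon points="38.6779,181.8762 49.4164,190.1409 47.6282,203.5731 35.1015,208.7406 24.3630,200.4759 26.1512,187.0437" fill="none" stroke="#ff0000"/>
  <polygon points="70.2903,185.1863 72.2124,206.8899 54.3775,219.4064 34.6205,210.2191 32.6984,188.5155 50.5333,175.9990" fill="none" stroke="#000000"/>
  <polygon points="45.8249,34.1379 43.8400,29.3460 39.0481,27.3611 34.2562,29.3460 32.2713,34.1379 34.2562,38.9298 39.0481,40.9147 43.8400,38.9298" fill="none" stroke="#ff0000"/>
  <polyline points="37.8441,247.2477 100.9633,29.6200" fill="none" stroke="#ff0000"/>
</svg>

y_svg = 259.8001 − y_m.

[1] S569→`#ff0000` (score); closed run; points: 38.6779,181.8762 49.4164,190.1409 47.6282,203.5731 35.1015,208.7406 24.3630,200.4759 26.1512,187.0437

[2] S243→`#000000` (engrave); closed run; points: 70.2903,185.1863 72.2124,206.8899 54.3775,219.4064 34.6205,210.2191 32.6984,188.5155 50.5333,175.9990

[3] S569→`#ff0000` (score); closed run; points: 45.8249,34.1379 43.8400,29.3460 39.0481,27.3611 34.2562,29.3460 32.2713,34.1379 34.2562,38.9298 39.0481,40.9147 43.8400,38.9298

[4] S569→`#ff0000` (score); open run; points: 37.8441,247.2477 100.9633,29.6200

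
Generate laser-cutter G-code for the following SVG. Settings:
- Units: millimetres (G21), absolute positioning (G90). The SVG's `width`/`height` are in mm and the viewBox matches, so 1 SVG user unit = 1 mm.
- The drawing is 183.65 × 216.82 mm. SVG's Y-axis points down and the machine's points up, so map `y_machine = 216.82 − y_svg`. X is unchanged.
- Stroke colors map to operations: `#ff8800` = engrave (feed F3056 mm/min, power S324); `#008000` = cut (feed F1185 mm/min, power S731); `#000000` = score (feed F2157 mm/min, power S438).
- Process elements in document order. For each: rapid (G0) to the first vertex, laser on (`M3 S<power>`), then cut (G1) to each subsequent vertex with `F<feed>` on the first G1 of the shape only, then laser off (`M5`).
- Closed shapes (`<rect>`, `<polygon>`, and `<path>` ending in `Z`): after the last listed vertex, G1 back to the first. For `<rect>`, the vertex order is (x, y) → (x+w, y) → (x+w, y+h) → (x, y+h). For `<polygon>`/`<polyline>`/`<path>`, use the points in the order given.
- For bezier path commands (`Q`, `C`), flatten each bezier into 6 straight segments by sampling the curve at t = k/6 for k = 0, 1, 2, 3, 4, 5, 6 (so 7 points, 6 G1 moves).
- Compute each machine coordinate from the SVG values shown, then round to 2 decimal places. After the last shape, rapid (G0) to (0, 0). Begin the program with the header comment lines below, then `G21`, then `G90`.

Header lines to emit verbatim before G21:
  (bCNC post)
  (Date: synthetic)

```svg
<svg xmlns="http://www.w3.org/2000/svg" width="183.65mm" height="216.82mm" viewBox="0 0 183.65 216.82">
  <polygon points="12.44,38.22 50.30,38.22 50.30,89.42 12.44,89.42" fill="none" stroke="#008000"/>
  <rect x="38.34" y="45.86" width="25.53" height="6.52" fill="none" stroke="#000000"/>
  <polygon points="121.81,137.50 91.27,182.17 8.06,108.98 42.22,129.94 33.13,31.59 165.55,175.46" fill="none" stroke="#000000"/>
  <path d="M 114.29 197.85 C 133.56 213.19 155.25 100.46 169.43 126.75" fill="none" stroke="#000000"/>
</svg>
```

(bCNC post)
(Date: synthetic)
G21
G90
G0 X12.44 Y178.60
M3 S731
G1 X50.30 Y178.60 F1185
G1 X50.30 Y127.40
G1 X12.44 Y127.40
G1 X12.44 Y178.60
M5
G0 X38.34 Y170.96
M3 S438
G1 X63.87 Y170.96 F2157
G1 X63.87 Y164.44
G1 X38.34 Y164.44
G1 X38.34 Y170.96
M5
G0 X121.81 Y79.32
M3 S438
G1 X91.27 Y34.65 F2157
G1 X8.06 Y107.84
G1 X42.22 Y86.88
G1 X33.13 Y185.23
G1 X165.55 Y41.36
G1 X121.81 Y79.32
M5
G0 X114.29 Y18.97
M3 S438
G1 X124.08 Y20.74 F2157
G1 X134.00 Y36.43
G1 X143.77 Y58.63
G1 X153.11 Y79.91
G1 X161.76 Y92.87
G1 X169.43 Y90.07
M5
G0 X0.00 Y0.00

1 u = 1 mm; y_m = 216.82 − y.

[1] `<polygon>` rectangle, #008000→cut S731 F1185: (12.44,178.60) → (50.30,178.60) → (50.30,127.40) → (12.44,127.40) → (12.44,178.60) (closed)

[2] `<rect>` rectangle, #000000→score S438 F2157: (38.34,170.96) → (63.87,170.96) → (63.87,164.44) → (38.34,164.44) → (38.34,170.96) (closed)

[3] `<polygon>` closed polygon, #000000→score S438 F2157: (121.81,79.32) → (91.27,34.65) → (8.06,107.84) → (42.22,86.88) → (33.13,185.23) → (165.55,41.36) → (121.81,79.32) (closed)

[4] `<path>` cubic bezier, #000000→score S438 F2157: (114.29,18.97) → (124.08,20.74) → (134.00,36.43) → (143.77,58.63) → (153.11,79.91) → (161.76,92.87) → (169.43,90.07)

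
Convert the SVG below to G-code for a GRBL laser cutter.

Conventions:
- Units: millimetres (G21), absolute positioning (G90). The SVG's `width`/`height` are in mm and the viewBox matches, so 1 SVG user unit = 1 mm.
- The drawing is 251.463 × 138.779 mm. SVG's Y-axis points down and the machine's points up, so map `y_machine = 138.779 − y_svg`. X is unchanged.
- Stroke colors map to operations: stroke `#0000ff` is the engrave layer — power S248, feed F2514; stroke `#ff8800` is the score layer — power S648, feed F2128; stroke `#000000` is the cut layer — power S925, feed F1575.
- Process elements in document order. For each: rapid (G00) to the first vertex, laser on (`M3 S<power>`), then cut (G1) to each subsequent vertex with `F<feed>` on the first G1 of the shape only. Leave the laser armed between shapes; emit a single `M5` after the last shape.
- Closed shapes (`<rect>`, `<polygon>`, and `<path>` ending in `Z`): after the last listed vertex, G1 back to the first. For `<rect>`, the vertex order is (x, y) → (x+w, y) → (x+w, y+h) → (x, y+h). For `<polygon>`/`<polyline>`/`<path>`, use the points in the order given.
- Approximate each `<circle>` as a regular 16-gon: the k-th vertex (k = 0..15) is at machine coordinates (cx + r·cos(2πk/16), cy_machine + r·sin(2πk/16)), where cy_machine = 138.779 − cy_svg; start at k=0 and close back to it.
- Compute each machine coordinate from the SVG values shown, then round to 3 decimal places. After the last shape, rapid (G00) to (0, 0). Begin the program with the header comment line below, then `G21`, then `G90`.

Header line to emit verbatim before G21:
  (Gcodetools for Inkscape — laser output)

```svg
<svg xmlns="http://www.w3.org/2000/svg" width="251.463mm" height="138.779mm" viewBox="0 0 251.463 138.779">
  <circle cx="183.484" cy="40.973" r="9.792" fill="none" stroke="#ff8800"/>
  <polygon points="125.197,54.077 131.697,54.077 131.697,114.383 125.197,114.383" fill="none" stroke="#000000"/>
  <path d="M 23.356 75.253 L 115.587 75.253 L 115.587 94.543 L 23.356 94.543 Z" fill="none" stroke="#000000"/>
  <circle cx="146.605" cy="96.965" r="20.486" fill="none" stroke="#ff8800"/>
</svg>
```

(Gcodetools for Inkscape — laser output)
G21
G90
G00 X193.276 Y97.806
M3 S648
G1 X192.531 Y101.553 F2128
G1 X190.408 Y104.730
G1 X187.231 Y106.853
G1 X183.484 Y107.598
G1 X179.737 Y106.853
G1 X176.560 Y104.730
G1 X174.437 Y101.553
G1 X173.692 Y97.806
G1 X174.437 Y94.059
G1 X176.560 Y90.882
G1 X179.737 Y88.759
G1 X183.484 Y88.014
G1 X187.231 Y88.759
G1 X190.408 Y90.882
G1 X192.531 Y94.059
G1 X193.276 Y97.806
G00 X125.197 Y84.702
M3 S925
G1 X131.697 Y84.702 F1575
G1 X131.697 Y24.396
G1 X125.197 Y24.396
G1 X125.197 Y84.702
G00 X23.356 Y63.526
M3 S925
G1 X115.587 Y63.526 F1575
G1 X115.587 Y44.236
G1 X23.356 Y44.236
G1 X23.356 Y63.526
G00 X167.091 Y41.814
M3 S648
G1 X165.532 Y49.654 F2128
G1 X161.091 Y56.300
G1 X154.445 Y60.741
G1 X146.605 Y62.300
G1 X138.765 Y60.741
G1 X132.119 Y56.300
G1 X127.678 Y49.654
G1 X126.119 Y41.814
G1 X127.678 Y33.974
G1 X132.119 Y27.328
G1 X138.765 Y22.887
G1 X146.605 Y21.328
G1 X154.445 Y22.887
G1 X161.091 Y27.328
G1 X165.532 Y33.974
G1 X167.091 Y41.814
M5
G00 X0.000 Y0.000

1 u = 1 mm; y_m = 138.779 − y.

[1] `<circle>` circle, #ff8800→score S648 F2128: (193.276,97.806) → (192.531,101.553) → (190.408,104.730) → (187.231,106.853) → (183.484,107.598) → (179.737,106.853) → (176.560,104.730) → (174.437,101.553) → (173.692,97.806) → (174.437,94.059) → (176.560,90.882) → (179.737,88.759) → (183.484,88.014) → (187.231,88.759) → (190.408,90.882) → (192.531,94.059) → (193.276,97.806) (closed)

[2] `<polygon>` rectangle, #000000→cut S925 F1575: (125.197,84.702) → (131.697,84.702) → (131.697,24.396) → (125.197,24.396) → (125.197,84.702) (closed)

[3] `<path>` rectangle, #000000→cut S925 F1575: (23.356,63.526) → (115.587,63.526) → (115.587,44.236) → (23.356,44.236) → (23.356,63.526) (closed)

[4] `<circle>` circle, #ff8800→score S648 F2128: (167.091,41.814) → (165.532,49.654) → (161.091,56.300) → (154.445,60.741) → (146.605,62.300) → (138.765,60.741) → (132.119,56.300) → (127.678,49.654) → (126.119,41.814) → (127.678,33.974) → (132.119,27.328) → (138.765,22.887) → (146.605,21.328) → (154.445,22.887) → (161.091,27.328) → (165.532,33.974) → (167.091,41.814) (closed)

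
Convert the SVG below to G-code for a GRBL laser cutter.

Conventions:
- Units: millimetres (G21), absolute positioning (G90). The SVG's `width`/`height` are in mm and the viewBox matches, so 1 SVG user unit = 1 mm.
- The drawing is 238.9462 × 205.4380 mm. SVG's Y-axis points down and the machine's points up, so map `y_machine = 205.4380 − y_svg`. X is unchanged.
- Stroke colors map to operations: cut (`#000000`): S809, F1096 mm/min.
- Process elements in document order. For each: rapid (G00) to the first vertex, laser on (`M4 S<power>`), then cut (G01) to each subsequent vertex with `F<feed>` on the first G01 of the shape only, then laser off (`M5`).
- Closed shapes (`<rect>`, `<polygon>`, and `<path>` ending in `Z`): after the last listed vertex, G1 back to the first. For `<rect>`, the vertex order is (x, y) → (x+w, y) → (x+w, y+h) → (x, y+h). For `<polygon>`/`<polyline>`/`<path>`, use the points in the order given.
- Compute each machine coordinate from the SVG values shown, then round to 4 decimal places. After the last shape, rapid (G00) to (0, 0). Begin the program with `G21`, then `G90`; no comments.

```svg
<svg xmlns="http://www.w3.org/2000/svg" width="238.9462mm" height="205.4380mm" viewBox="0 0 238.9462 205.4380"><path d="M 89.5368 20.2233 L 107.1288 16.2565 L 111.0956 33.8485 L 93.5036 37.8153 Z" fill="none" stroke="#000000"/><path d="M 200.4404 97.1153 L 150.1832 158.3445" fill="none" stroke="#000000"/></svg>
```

viewBox `0 0 238.9462 205.4380` with mm width/height → 1 unit = 1 mm. Flip: y_m = 205.4380 − y_svg.

**Shape 1** — `<path>` regular polygon, stroke `#000000` → cut (S809, F1096). Machine vertices: (89.5368,185.2147) → (107.1288,189.1815) → (111.0956,171.5895) → (93.5036,167.6227) → (89.5368,185.2147). Closed: final G1 returns to the first vertex.

**Shape 2** — `<path>` line segment, stroke `#000000` → cut (S809, F1096). Machine vertices: (200.4404,108.3227) → (150.1832,47.0935). Open path.

G21
G90
G00 X89.5368 Y185.2147
M4 S809
G01 X107.1288 Y189.1815 F1096
G01 X111.0956 Y171.5895
G01 X93.5036 Y167.6227
G01 X89.5368 Y185.2147
M5
G00 X200.4404 Y108.3227
M4 S809
G01 X150.1832 Y47.0935 F1096
M5
G00 X0.0000 Y0.0000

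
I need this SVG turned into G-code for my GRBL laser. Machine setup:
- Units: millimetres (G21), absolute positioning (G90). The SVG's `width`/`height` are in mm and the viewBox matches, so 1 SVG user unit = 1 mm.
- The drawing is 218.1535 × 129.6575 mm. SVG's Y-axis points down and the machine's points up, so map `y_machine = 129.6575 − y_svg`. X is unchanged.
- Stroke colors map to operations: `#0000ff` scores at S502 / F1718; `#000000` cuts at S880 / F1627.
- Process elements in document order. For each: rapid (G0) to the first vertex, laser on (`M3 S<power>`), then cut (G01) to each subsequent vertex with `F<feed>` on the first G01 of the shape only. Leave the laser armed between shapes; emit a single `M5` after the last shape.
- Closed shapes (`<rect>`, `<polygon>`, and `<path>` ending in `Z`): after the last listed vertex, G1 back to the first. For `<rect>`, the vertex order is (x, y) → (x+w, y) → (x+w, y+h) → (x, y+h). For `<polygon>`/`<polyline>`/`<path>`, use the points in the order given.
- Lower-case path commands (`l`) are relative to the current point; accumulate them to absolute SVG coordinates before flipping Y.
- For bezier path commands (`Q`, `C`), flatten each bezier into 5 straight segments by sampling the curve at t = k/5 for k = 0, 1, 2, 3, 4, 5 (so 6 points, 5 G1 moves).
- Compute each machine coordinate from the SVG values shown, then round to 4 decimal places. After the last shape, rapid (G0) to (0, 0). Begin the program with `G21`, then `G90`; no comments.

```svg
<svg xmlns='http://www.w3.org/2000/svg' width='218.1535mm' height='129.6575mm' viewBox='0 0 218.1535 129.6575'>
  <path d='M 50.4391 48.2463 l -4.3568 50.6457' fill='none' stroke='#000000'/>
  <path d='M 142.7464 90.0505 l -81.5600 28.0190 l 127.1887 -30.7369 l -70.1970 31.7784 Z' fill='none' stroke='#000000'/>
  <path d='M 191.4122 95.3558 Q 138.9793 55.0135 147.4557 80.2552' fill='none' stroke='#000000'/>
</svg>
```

Since the viewBox matches the mm dimensions, user units are millimetres directly. The only transform is the Y-flip y_m = 129.6575 − y_svg.

Shape 1 is a line segment drawn with `<path>`. Its stroke #000000 means cut at S880, F1627. After flipping Y the toolpath is (50.4391,81.4112) → (46.0823,30.7655).

Shape 2 is a closed polygon drawn with `<path>`. Its stroke #000000 means cut at S880, F1627. After flipping Y the toolpath is (142.7464,39.6070) → (61.1864,11.5880) → (188.3751,42.3249) → (118.1781,10.5465) → (142.7464,39.6070), returning to the start.

Shape 3 is a quadratic bezier drawn with `<path>`. Its stroke #000000 means cut at S880, F1627. After flipping Y the toolpath is (191.4122,34.3017) → (172.8754,47.8153) → (159.2114,56.0821) → (150.4201,59.1022) → (146.5015,56.8756) → (147.4557,49.4023).

G21
G90
G0 X50.4391 Y81.4112
M3 S880
G01 X46.0823 Y30.7655 F1627
G0 X142.7464 Y39.6070
M3 S880
G01 X61.1864 Y11.5880 F1627
G01 X188.3751 Y42.3249
G01 X118.1781 Y10.5465
G01 X142.7464 Y39.6070
G0 X191.4122 Y34.3017
M3 S880
G01 X172.8754 Y47.8153 F1627
G01 X159.2114 Y56.0821
G01 X150.4201 Y59.1022
G01 X146.5015 Y56.8756
G01 X147.4557 Y49.4023
M5
G0 X0.0000 Y0.0000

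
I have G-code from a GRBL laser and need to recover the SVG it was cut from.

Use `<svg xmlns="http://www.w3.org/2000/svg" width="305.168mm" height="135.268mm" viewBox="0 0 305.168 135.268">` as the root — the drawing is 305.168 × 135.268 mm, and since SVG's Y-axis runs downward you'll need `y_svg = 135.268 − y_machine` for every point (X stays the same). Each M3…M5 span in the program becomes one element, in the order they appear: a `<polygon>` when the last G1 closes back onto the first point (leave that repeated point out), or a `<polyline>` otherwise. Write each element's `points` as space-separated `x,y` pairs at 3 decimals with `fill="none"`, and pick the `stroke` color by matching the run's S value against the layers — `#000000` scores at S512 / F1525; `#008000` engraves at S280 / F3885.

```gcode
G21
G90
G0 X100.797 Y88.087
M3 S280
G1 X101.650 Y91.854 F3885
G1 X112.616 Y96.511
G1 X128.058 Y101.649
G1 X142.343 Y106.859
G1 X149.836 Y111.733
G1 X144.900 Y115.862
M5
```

Machine Y-up, SVG Y-down with viewBox height 135.268, so y_svg = 135.268 − y_machine; X carries over. Every run uses S280, so all elements get stroke `#008000` (engrave).

Run 1: The run is open, so emit a `<polyline>` with points (Y-flipped): 100.797,47.181 101.650,43.414 112.616,38.757 128.058,33.619 142.343,28.409 149.836,23.535 144.900,19.406.

<svg xmlns="http://www.w3.org/2000/svg" width="305.168mm" height="135.268mm" viewBox="0 0 305.168 135.268">
  <polyline points="100.797,47.181 101.650,43.414 112.616,38.757 128.058,33.619 142.343,28.409 149.836,23.535 144.900,19.406" fill="none" stroke="#008000"/>
</svg>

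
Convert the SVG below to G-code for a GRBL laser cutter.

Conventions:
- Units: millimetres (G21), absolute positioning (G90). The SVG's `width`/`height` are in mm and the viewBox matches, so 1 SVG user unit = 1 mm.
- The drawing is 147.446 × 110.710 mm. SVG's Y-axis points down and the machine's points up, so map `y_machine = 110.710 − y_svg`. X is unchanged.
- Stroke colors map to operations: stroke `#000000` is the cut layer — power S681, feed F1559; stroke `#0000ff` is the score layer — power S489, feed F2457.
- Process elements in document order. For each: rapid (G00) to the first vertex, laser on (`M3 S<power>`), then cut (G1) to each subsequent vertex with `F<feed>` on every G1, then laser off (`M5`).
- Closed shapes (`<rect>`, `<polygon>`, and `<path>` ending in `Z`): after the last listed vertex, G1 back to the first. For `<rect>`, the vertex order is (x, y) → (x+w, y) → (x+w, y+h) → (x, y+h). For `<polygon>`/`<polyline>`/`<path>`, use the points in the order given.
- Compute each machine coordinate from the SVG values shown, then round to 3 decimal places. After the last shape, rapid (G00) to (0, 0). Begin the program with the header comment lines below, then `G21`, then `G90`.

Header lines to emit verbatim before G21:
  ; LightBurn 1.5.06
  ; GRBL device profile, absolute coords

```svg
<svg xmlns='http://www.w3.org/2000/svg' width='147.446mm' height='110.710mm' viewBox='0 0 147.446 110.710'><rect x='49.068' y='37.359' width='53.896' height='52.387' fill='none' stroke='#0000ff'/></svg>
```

; LightBurn 1.5.06
; GRBL device profile, absolute coords
G21
G90
G00 X49.068 Y73.351
M3 S489
G1 X102.964 Y73.351 F2457
G1 X102.964 Y20.964 F2457
G1 X49.068 Y20.964 F2457
G1 X49.068 Y73.351 F2457
M5
G00 X0.000 Y0.000

1 u = 1 mm; y_m = 110.710 − y.

[1] `<rect>` rectangle, #0000ff→score S489 F2457: (49.068,73.351) → (102.964,73.351) → (102.964,20.964) → (49.068,20.964) → (49.068,73.351) (closed)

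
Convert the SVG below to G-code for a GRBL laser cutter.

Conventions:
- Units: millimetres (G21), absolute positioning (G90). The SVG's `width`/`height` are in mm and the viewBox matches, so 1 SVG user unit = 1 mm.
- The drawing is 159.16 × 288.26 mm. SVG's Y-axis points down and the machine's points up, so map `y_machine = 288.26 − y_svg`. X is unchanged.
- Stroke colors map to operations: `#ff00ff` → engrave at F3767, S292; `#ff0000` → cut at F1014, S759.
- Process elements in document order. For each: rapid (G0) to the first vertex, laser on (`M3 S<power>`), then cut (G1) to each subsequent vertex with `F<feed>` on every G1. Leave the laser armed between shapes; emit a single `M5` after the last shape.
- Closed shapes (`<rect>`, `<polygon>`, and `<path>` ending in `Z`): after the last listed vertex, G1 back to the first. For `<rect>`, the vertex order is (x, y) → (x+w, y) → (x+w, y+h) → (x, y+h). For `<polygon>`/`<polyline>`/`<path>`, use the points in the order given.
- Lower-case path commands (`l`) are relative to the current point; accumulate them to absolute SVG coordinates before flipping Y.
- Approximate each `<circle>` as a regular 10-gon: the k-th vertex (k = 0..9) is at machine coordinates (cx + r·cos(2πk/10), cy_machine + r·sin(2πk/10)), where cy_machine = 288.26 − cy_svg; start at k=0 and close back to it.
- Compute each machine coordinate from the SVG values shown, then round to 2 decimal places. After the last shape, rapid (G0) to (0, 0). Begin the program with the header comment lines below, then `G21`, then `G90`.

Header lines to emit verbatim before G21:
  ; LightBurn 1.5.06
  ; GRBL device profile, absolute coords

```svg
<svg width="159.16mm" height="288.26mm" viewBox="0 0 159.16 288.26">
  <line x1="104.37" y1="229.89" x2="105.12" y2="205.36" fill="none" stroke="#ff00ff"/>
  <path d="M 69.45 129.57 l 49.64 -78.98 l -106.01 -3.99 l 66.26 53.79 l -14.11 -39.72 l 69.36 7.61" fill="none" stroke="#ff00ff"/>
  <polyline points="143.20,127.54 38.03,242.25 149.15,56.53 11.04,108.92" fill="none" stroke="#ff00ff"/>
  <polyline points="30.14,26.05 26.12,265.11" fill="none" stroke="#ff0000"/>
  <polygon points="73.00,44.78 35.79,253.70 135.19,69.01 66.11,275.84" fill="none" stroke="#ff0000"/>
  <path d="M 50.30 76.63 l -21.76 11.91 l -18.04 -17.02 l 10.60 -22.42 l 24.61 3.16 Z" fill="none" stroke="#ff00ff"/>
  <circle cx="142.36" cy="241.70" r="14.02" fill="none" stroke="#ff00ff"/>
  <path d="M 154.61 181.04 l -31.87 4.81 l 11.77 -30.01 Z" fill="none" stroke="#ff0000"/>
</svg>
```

1 u = 1 mm; y_m = 288.26 − y.

[1] `<line>` line segment, #ff00ff→engrave S292 F3767: (104.37,58.37) → (105.12,82.90)

[2] `<path>` open polyline, #ff00ff→engrave S292 F3767: (69.45,158.69) → (119.09,237.67) → (13.08,241.66) → (79.34,187.87) → (65.23,227.59) → (134.59,219.98)

[3] `<polyline>` open polyline, #ff00ff→engrave S292 F3767: (143.20,160.72) → (38.03,46.01) → (149.15,231.73) → (11.04,179.34)

[4] `<polyline>` line segment, #ff0000→cut S759 F1014: (30.14,262.21) → (26.12,23.15)

[5] `<polygon>` closed polygon, #ff0000→cut S759 F1014: (73.00,243.48) → (35.79,34.56) → (135.19,219.25) → (66.11,12.42) → (73.00,243.48) (closed)

[6] `<path>` regular polygon, #ff00ff→engrave S292 F3767: (50.30,211.63) → (28.54,199.72) → (10.50,216.74) → (21.10,239.16) → (45.71,236.00) → (50.30,211.63) (closed)

[7] `<circle>` circle, #ff00ff→engrave S292 F3767: (156.38,46.56) → (153.70,54.80) → (146.69,59.89) → (138.03,59.89) → (131.02,54.80) → (128.34,46.56) → (131.02,38.32) → (138.03,33.23) → (146.69,33.23) → (153.70,38.32) → (156.38,46.56) (closed)

[8] `<path>` regular polygon, #ff0000→cut S759 F1014: (154.61,107.22) → (122.74,102.41) → (134.51,132.42) → (154.61,107.22) (closed)

; LightBurn 1.5.06
; GRBL device profile, absolute coords
G21
G90
G0 X104.37 Y58.37
M3 S292
G1 X105.12 Y82.90 F3767
G0 X69.45 Y158.69
M3 S292
G1 X119.09 Y237.67 F3767
G1 X13.08 Y241.66 F3767
G1 X79.34 Y187.87 F3767
G1 X65.23 Y227.59 F3767
G1 X134.59 Y219.98 F3767
G0 X143.20 Y160.72
M3 S292
G1 X38.03 Y46.01 F3767
G1 X149.15 Y231.73 F3767
G1 X11.04 Y179.34 F3767
G0 X30.14 Y262.21
M3 S759
G1 X26.12 Y23.15 F1014
G0 X73.00 Y243.48
M3 S759
G1 X35.79 Y34.56 F1014
G1 X135.19 Y219.25 F1014
G1 X66.11 Y12.42 F1014
G1 X73.00 Y243.48 F1014
G0 X50.30 Y211.63
M3 S292
G1 X28.54 Y199.72 F3767
G1 X10.50 Y216.74 F3767
G1 X21.10 Y239.16 F3767
G1 X45.71 Y236.00 F3767
G1 X50.30 Y211.63 F3767
G0 X156.38 Y46.56
M3 S292
G1 X153.70 Y54.80 F3767
G1 X146.69 Y59.89 F3767
G1 X138.03 Y59.89 F3767
G1 X131.02 Y54.80 F3767
G1 X128.34 Y46.56 F3767
G1 X131.02 Y38.32 F3767
G1 X138.03 Y33.23 F3767
G1 X146.69 Y33.23 F3767
G1 X153.70 Y38.32 F3767
G1 X156.38 Y46.56 F3767
G0 X154.61 Y107.22
M3 S759
G1 X122.74 Y102.41 F1014
G1 X134.51 Y132.42 F1014
G1 X154.61 Y107.22 F1014
M5
G0 X0.00 Y0.00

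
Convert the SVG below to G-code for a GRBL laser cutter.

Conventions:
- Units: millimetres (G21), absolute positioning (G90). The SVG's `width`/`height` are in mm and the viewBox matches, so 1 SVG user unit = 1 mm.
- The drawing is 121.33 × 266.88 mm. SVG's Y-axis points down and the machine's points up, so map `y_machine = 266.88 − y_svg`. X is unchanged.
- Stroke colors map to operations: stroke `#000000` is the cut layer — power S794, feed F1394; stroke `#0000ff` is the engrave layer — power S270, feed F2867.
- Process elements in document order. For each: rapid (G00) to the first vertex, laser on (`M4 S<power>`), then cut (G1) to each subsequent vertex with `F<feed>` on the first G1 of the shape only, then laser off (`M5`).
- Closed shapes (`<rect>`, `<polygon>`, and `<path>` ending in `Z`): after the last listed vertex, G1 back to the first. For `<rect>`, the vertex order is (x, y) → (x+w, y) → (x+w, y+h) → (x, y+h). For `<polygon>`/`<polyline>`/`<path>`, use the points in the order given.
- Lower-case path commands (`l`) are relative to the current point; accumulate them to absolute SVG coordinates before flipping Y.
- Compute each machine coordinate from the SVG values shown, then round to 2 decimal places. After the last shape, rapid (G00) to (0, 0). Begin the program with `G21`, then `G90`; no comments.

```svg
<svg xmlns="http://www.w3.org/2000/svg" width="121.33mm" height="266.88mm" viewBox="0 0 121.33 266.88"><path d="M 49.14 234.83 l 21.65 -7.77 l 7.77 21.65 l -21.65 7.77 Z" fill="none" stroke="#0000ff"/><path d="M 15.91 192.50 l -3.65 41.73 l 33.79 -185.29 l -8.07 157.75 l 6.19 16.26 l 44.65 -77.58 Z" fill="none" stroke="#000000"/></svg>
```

1 u = 1 mm; y_m = 266.88 − y.

[1] `<path>` regular polygon, #0000ff→engrave S270 F2867: (49.14,32.05) → (70.79,39.82) → (78.56,18.17) → (56.91,10.40) → (49.14,32.05) (closed)

[2] `<path>` closed polygon, #000000→cut S794 F1394: (15.91,74.38) → (12.26,32.65) → (46.05,217.94) → (37.98,60.19) → (44.17,43.93) → (88.82,121.51) → (15.91,74.38) (closed)

G21
G90
G00 X49.14 Y32.05
M4 S270
G1 X70.79 Y39.82 F2867
G1 X78.56 Y18.17
G1 X56.91 Y10.40
G1 X49.14 Y32.05
M5
G00 X15.91 Y74.38
M4 S794
G1 X12.26 Y32.65 F1394
G1 X46.05 Y217.94
G1 X37.98 Y60.19
G1 X44.17 Y43.93
G1 X88.82 Y121.51
G1 X15.91 Y74.38
M5
G00 X0.00 Y0.00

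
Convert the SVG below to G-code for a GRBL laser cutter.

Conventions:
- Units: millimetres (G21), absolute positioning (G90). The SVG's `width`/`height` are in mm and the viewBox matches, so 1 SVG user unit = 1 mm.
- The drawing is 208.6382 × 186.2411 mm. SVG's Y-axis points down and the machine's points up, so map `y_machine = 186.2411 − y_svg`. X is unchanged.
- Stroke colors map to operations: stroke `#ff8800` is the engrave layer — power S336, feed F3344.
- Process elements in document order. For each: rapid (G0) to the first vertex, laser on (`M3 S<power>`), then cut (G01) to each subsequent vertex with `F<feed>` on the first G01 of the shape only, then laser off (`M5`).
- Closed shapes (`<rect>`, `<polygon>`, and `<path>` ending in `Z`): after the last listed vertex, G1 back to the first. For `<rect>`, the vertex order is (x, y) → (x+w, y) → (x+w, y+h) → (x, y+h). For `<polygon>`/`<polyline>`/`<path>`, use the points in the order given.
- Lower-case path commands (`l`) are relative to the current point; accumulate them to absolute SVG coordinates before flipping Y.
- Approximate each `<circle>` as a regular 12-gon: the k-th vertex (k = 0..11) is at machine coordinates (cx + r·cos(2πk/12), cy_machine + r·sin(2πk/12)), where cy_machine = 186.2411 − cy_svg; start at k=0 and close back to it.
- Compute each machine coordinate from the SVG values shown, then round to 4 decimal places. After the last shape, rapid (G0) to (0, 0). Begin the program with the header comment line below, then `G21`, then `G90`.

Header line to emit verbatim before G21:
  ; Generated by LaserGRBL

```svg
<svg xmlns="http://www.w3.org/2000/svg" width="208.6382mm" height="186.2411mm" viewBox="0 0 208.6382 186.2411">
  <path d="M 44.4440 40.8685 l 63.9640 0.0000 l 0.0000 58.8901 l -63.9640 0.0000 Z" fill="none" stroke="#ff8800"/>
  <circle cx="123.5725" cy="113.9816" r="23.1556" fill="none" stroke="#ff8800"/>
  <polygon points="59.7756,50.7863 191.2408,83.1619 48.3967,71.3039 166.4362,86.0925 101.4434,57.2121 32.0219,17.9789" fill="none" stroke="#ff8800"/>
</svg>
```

; Generated by LaserGRBL
G21
G90
G0 X44.4440 Y145.3726
M3 S336
G01 X108.4080 Y145.3726 F3344
G01 X108.4080 Y86.4825
G01 X44.4440 Y86.4825
G01 X44.4440 Y145.3726
M5
G0 X146.7281 Y72.2595
M3 S336
G01 X143.6258 Y83.8373 F3344
G01 X135.1503 Y92.3128
G01 X123.5725 Y95.4151
G01 X111.9947 Y92.3128
G01 X103.5192 Y83.8373
G01 X100.4169 Y72.2595
G01 X103.5192 Y60.6817
G01 X111.9947 Y52.2062
G01 X123.5725 Y49.1039
G01 X135.1503 Y52.2062
G01 X143.6258 Y60.6817
G01 X146.7281 Y72.2595
M5
G0 X59.7756 Y135.4548
M3 S336
G01 X191.2408 Y103.0792 F3344
G01 X48.3967 Y114.9372
G01 X166.4362 Y100.1486
G01 X101.4434 Y129.0290
G01 X32.0219 Y168.2622
G01 X59.7756 Y135.4548
M5
G0 X0.0000 Y0.0000

viewBox `0 0 208.6382 186.2411` with mm width/height → 1 unit = 1 mm. Flip: y_m = 186.2411 − y_svg.

**Shape 1** — `<path>` rectangle, stroke `#ff8800` → engrave (S336, F3344). Machine vertices: (44.4440,145.3726) → (108.4080,145.3726) → (108.4080,86.4825) → (44.4440,86.4825) → (44.4440,145.3726). Closed: final G1 returns to the first vertex.

**Shape 2** — `<circle>` circle, stroke `#ff8800` → engrave (S336, F3344). Machine vertices: (146.7281,72.2595) → (143.6258,83.8373) → (135.1503,92.3128) → (123.5725,95.4151) → (111.9947,92.3128) → (103.5192,83.8373) → (100.4169,72.2595) → (103.5192,60.6817) → (111.9947,52.2062) → (123.5725,49.1039) → (135.1503,52.2062) → (143.6258,60.6817) → (146.7281,72.2595). Closed: final G1 returns to the first vertex.

**Shape 3** — `<polygon>` closed polygon, stroke `#ff8800` → engrave (S336, F3344). Machine vertices: (59.7756,135.4548) → (191.2408,103.0792) → (48.3967,114.9372) → (166.4362,100.1486) → (101.4434,129.0290) → (32.0219,168.2622) → (59.7756,135.4548). Closed: final G1 returns to the first vertex.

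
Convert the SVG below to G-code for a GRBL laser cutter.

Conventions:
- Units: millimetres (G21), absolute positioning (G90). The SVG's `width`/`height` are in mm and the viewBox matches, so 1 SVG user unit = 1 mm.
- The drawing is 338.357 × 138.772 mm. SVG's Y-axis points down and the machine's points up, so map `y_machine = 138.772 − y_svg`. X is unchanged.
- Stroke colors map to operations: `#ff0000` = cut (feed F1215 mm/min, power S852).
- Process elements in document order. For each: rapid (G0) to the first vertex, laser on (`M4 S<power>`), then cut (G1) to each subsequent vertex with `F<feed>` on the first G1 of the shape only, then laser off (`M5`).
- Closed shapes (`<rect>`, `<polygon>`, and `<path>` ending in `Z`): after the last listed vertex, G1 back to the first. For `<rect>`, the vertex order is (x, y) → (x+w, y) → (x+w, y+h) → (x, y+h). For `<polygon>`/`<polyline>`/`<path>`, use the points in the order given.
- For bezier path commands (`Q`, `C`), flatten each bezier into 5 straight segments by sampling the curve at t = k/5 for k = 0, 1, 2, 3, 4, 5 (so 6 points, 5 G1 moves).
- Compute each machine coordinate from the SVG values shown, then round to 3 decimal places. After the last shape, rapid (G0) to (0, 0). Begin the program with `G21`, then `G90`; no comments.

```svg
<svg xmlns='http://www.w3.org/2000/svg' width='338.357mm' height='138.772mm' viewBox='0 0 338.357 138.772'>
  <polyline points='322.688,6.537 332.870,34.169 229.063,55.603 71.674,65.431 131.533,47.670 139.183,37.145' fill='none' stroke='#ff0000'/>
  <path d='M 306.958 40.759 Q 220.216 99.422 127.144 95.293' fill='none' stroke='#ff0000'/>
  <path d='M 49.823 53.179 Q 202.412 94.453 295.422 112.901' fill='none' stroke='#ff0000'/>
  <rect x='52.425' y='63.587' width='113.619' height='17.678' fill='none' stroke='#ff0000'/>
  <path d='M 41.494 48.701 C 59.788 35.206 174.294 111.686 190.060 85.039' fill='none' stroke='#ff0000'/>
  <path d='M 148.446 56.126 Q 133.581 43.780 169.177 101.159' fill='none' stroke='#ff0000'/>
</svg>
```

1 u = 1 mm; y_m = 138.772 − y.

[1] `<polyline>` open polyline, #ff0000→cut S852 F1215: (322.688,132.235) → (332.870,104.603) → (229.063,83.169) → (71.674,73.341) → (131.533,91.102) → (139.183,101.627)

[2] `<path>` quadratic bezier, #ff0000→cut S852 F1215: (306.958,98.013) → (272.008,77.059) → (236.552,61.129) → (200.589,50.223) → (164.120,44.339) → (127.144,43.479)

[3] `<path>` quadratic bezier, #ff0000→cut S852 F1215: (49.823,85.593) → (108.475,69.996) → (162.362,56.226) → (211.481,44.282) → (255.835,34.163) → (295.422,25.871)

[4] `<rect>` rectangle, #ff0000→cut S852 F1215: (52.425,75.185) → (166.044,75.185) → (166.044,57.507) → (52.425,57.507) → (52.425,75.185) (closed)

[5] `<path>` cubic bezier, #ff0000→cut S852 F1215: (41.494,90.071) → (62.456,88.916) → (97.152,75.436) → (136.223,58.899) → (170.311,48.575) → (190.060,53.733)

[6] `<path>` quadratic bezier, #ff0000→cut S852 F1215: (148.446,82.646) → (144.518,84.795) → (144.628,81.367) → (148.774,72.360) → (156.957,57.776) → (169.177,37.613)

G21
G90
G0 X322.688 Y132.235
M4 S852
G1 X332.870 Y104.603 F1215
G1 X229.063 Y83.169
G1 X71.674 Y73.341
G1 X131.533 Y91.102
G1 X139.183 Y101.627
M5
G0 X306.958 Y98.013
M4 S852
G1 X272.008 Y77.059 F1215
G1 X236.552 Y61.129
G1 X200.589 Y50.223
G1 X164.120 Y44.339
G1 X127.144 Y43.479
M5
G0 X49.823 Y85.593
M4 S852
G1 X108.475 Y69.996 F1215
G1 X162.362 Y56.226
G1 X211.481 Y44.282
G1 X255.835 Y34.163
G1 X295.422 Y25.871
M5
G0 X52.425 Y75.185
M4 S852
G1 X166.044 Y75.185 F1215
G1 X166.044 Y57.507
G1 X52.425 Y57.507
G1 X52.425 Y75.185
M5
G0 X41.494 Y90.071
M4 S852
G1 X62.456 Y88.916 F1215
G1 X97.152 Y75.436
G1 X136.223 Y58.899
G1 X170.311 Y48.575
G1 X190.060 Y53.733
M5
G0 X148.446 Y82.646
M4 S852
G1 X144.518 Y84.795 F1215
G1 X144.628 Y81.367
G1 X148.774 Y72.360
G1 X156.957 Y57.776
G1 X169.177 Y37.613
M5
G0 X0.000 Y0.000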